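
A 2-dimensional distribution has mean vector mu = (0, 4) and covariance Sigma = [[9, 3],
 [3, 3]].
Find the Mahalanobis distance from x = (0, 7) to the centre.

Step 1 — centre the observation: (x - mu) = (0, 3).

Step 2 — invert Sigma. det(Sigma) = 9·3 - (3)² = 18.
  Sigma^{-1} = (1/det) · [[d, -b], [-b, a]] = [[0.1667, -0.1667],
 [-0.1667, 0.5]].

Step 3 — form the quadratic (x - mu)^T · Sigma^{-1} · (x - mu):
  Sigma^{-1} · (x - mu) = (-0.5, 1.5).
  (x - mu)^T · [Sigma^{-1} · (x - mu)] = (0)·(-0.5) + (3)·(1.5) = 4.5.

Step 4 — take square root: d = √(4.5) ≈ 2.1213.

d(x, mu) = √(4.5) ≈ 2.1213


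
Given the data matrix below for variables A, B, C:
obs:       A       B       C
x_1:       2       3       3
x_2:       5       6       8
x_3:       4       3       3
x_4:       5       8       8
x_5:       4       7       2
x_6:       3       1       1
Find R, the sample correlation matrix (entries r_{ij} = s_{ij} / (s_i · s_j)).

Step 1 — column means:
  mean(A) = (2 + 5 + 4 + 5 + 4 + 3) / 6 = 23/6 = 3.8333
  mean(B) = (3 + 6 + 3 + 8 + 7 + 1) / 6 = 28/6 = 4.6667
  mean(C) = (3 + 8 + 3 + 8 + 2 + 1) / 6 = 25/6 = 4.1667

Step 2 — sample variances and covariances s[i,j] = (1/(n-1)) · Σ_k (x_{k,i} - mean_i) · (x_{k,j} - mean_j), with n-1 = 5:
  s[A,A] = ((-1.8333)·(-1.8333) + (1.1667)·(1.1667) + (0.1667)·(0.1667) + (1.1667)·(1.1667) + (0.1667)·(0.1667) + (-0.8333)·(-0.8333)) / 5 = 6.8333/5 = 1.3667
  s[A,B] = ((-1.8333)·(-1.6667) + (1.1667)·(1.3333) + (0.1667)·(-1.6667) + (1.1667)·(3.3333) + (0.1667)·(2.3333) + (-0.8333)·(-3.6667)) / 5 = 11.6667/5 = 2.3333
  s[A,C] = ((-1.8333)·(-1.1667) + (1.1667)·(3.8333) + (0.1667)·(-1.1667) + (1.1667)·(3.8333) + (0.1667)·(-2.1667) + (-0.8333)·(-3.1667)) / 5 = 13.1667/5 = 2.6333
  s[B,B] = ((-1.6667)·(-1.6667) + (1.3333)·(1.3333) + (-1.6667)·(-1.6667) + (3.3333)·(3.3333) + (2.3333)·(2.3333) + (-3.6667)·(-3.6667)) / 5 = 37.3333/5 = 7.4667
  s[B,C] = ((-1.6667)·(-1.1667) + (1.3333)·(3.8333) + (-1.6667)·(-1.1667) + (3.3333)·(3.8333) + (2.3333)·(-2.1667) + (-3.6667)·(-3.1667)) / 5 = 28.3333/5 = 5.6667
  s[C,C] = ((-1.1667)·(-1.1667) + (3.8333)·(3.8333) + (-1.1667)·(-1.1667) + (3.8333)·(3.8333) + (-2.1667)·(-2.1667) + (-3.1667)·(-3.1667)) / 5 = 46.8333/5 = 9.3667
  Sample standard deviations s_i = √(s[i,i]):
  s(A) = √(1.3667) = 1.169
  s(B) = √(7.4667) = 2.7325
  s(C) = √(9.3667) = 3.0605

Step 3 — r_{ij} = s_{ij} / (s_i · s_j):
  r[A,A] = 1 (diagonal).
  r[A,B] = 2.3333 / (1.169 · 2.7325) = 2.3333 / 3.1944 = 0.7304
  r[A,C] = 2.6333 / (1.169 · 3.0605) = 2.6333 / 3.5779 = 0.736
  r[B,B] = 1 (diagonal).
  r[B,C] = 5.6667 / (2.7325 · 3.0605) = 5.6667 / 8.3629 = 0.6776
  r[C,C] = 1 (diagonal).

R is symmetric with unit diagonal. Assembling:

R = [[1, 0.7304, 0.736],
 [0.7304, 1, 0.6776],
 [0.736, 0.6776, 1]]


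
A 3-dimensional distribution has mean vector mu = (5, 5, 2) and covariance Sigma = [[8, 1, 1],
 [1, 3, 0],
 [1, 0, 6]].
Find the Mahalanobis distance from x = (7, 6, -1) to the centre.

Step 1 — centre the observation: (x - mu) = (2, 1, -3).

Step 2 — invert Sigma (cofactor / det for 3×3, or solve directly):
  Sigma^{-1} = [[0.1333, -0.0444, -0.0222],
 [-0.0444, 0.3481, 0.0074],
 [-0.0222, 0.0074, 0.1704]].

Step 3 — form the quadratic (x - mu)^T · Sigma^{-1} · (x - mu):
  Sigma^{-1} · (x - mu) = (0.2889, 0.237, -0.5481).
  (x - mu)^T · [Sigma^{-1} · (x - mu)] = (2)·(0.2889) + (1)·(0.237) + (-3)·(-0.5481) = 2.4593.

Step 4 — take square root: d = √(2.4593) ≈ 1.5682.

d(x, mu) = √(2.4593) ≈ 1.5682


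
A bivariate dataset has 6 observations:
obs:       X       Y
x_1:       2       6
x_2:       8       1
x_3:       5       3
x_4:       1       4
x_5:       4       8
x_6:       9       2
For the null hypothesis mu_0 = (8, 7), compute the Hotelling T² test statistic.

Step 1 — sample mean vector:
  mean(X) = (2 + 8 + 5 + 1 + 4 + 9) / 6 = 29/6 = 4.8333
  mean(Y) = (6 + 1 + 3 + 4 + 8 + 2) / 6 = 24/6 = 4
  x̄ = (4.8333, 4),  deviation x̄ - mu_0 = (4.8333, 4) - (8, 7) = (-3.1667, -3).

Step 2 — sample covariance matrix, S[i,j] = (1/(n-1)) · Σ_k (x_{k,i} - mean_i) · (x_{k,j} - mean_j), divisor n-1 = 5:
  S[X,X] = ((-2.8333)·(-2.8333) + (3.1667)·(3.1667) + (0.1667)·(0.1667) + (-3.8333)·(-3.8333) + (-0.8333)·(-0.8333) + (4.1667)·(4.1667)) / 5 = 50.8333/5 = 10.1667
  S[X,Y] = ((-2.8333)·(2) + (3.1667)·(-3) + (0.1667)·(-1) + (-3.8333)·(0) + (-0.8333)·(4) + (4.1667)·(-2)) / 5 = -27/5 = -5.4
  S[Y,Y] = ((2)·(2) + (-3)·(-3) + (-1)·(-1) + (0)·(0) + (4)·(4) + (-2)·(-2)) / 5 = 34/5 = 6.8
  S = [[10.1667, -5.4],
 [-5.4, 6.8]].

Step 3 — invert S. det(S) = 10.1667·6.8 - (-5.4)² = 39.9733.
  S^{-1} = (1/det) · [[d, -b], [-b, a]] = [[0.1701, 0.1351],
 [0.1351, 0.2543]].

Step 4 — quadratic form (x̄ - mu_0)^T · S^{-1} · (x̄ - mu_0):
  S^{-1} · (x̄ - mu_0) = (-0.944, -1.1908),
  (x̄ - mu_0)^T · [...] = (-3.1667)·(-0.944) + (-3)·(-1.1908) = 6.5616.

Step 5 — scale by n: T² = 6 · 6.5616 = 39.3696.

T² ≈ 39.3696


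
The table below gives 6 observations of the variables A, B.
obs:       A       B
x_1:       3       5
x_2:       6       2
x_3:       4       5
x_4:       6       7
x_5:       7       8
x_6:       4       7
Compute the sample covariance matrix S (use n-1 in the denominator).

Step 1 — column means:
  mean(A) = (3 + 6 + 4 + 6 + 7 + 4) / 6 = 30/6 = 5
  mean(B) = (5 + 2 + 5 + 7 + 8 + 7) / 6 = 34/6 = 5.6667

Step 2 — sample covariance S[i,j] = (1/(n-1)) · Σ_k (x_{k,i} - mean_i) · (x_{k,j} - mean_j), with n-1 = 5.
  S[A,A] = ((-2)·(-2) + (1)·(1) + (-1)·(-1) + (1)·(1) + (2)·(2) + (-1)·(-1)) / 5 = 12/5 = 2.4
  S[A,B] = ((-2)·(-0.6667) + (1)·(-3.6667) + (-1)·(-0.6667) + (1)·(1.3333) + (2)·(2.3333) + (-1)·(1.3333)) / 5 = 3/5 = 0.6
  S[B,B] = ((-0.6667)·(-0.6667) + (-3.6667)·(-3.6667) + (-0.6667)·(-0.6667) + (1.3333)·(1.3333) + (2.3333)·(2.3333) + (1.3333)·(1.3333)) / 5 = 23.3333/5 = 4.6667

S is symmetric (S[j,i] = S[i,j]). Assembling:

S = [[2.4, 0.6],
 [0.6, 4.6667]]


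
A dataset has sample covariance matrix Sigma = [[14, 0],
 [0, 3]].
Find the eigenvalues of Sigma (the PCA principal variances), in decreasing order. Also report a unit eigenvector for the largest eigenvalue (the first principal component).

Step 1 — characteristic polynomial of 2×2 Sigma:
  det(Sigma - λI) = λ² - trace · λ + det = 0.
  trace = 14 + 3 = 17, det = 14·3 - (0)² = 42.
Step 2 — discriminant:
  Δ = trace² - 4·det = 289 - 168 = 121.
Step 3 — eigenvalues:
  λ = (trace ± √Δ)/2 = (17 ± 11)/2,
  λ_1 = 14,  λ_2 = 3.

Step 4 — unit eigenvector for λ_1: Sigma is diagonal, so its eigenvectors are the coordinate axes. λ_1 = 14 is the diagonal entry on the first coordinate axis, hence
  v_1 = (1, 0) (||v_1|| = 1).

λ_1 = 14,  λ_2 = 3;  v_1 ≈ (1, 0)


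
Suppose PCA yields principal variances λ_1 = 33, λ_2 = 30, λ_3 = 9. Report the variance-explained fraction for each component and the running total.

Step 1 — total variance = trace(Sigma) = Σ λ_i = 33 + 30 + 9 = 72.

Step 2 — fraction explained by component i = λ_i / Σ λ:
  PC1: 33/72 = 0.4583
  PC2: 30/72 = 0.4167
  PC3: 9/72 = 0.125

Step 3 — cumulative fraction after k components = (λ_1 + ... + λ_k) / Σ λ:
  k = 1: 33/72 = 0.4583
  k = 2: (33 + 30)/72 = 63/72 = 0.875
  k = 3: (33 + 30 + 9)/72 = 72/72 = 1

Summary (fraction, with percent):

explained: PC1 0.4583 (45.83%), PC2 0.4167 (41.67%), PC3 0.125 (12.5%);  cumulative: 0.4583, 0.875, 1


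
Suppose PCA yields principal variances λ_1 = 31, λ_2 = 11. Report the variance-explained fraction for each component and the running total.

Step 1 — total variance = trace(Sigma) = Σ λ_i = 31 + 11 = 42.

Step 2 — fraction explained by component i = λ_i / Σ λ:
  PC1: 31/42 = 0.7381
  PC2: 11/42 = 0.2619

Step 3 — cumulative fraction after k components = (λ_1 + ... + λ_k) / Σ λ:
  k = 1: 31/42 = 0.7381
  k = 2: (31 + 11)/42 = 42/42 = 1

Summary (fraction, with percent):

explained: PC1 0.7381 (73.81%), PC2 0.2619 (26.19%);  cumulative: 0.7381, 1


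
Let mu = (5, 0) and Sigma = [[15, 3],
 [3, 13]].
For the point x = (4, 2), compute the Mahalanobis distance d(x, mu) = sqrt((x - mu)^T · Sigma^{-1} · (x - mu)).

Step 1 — centre the observation: (x - mu) = (-1, 2).

Step 2 — invert Sigma. det(Sigma) = 15·13 - (3)² = 186.
  Sigma^{-1} = (1/det) · [[d, -b], [-b, a]] = [[0.0699, -0.0161],
 [-0.0161, 0.0806]].

Step 3 — form the quadratic (x - mu)^T · Sigma^{-1} · (x - mu):
  Sigma^{-1} · (x - mu) = (-0.1022, 0.1774).
  (x - mu)^T · [Sigma^{-1} · (x - mu)] = (-1)·(-0.1022) + (2)·(0.1774) = 0.457.

Step 4 — take square root: d = √(0.457) ≈ 0.676.

d(x, mu) = √(0.457) ≈ 0.676


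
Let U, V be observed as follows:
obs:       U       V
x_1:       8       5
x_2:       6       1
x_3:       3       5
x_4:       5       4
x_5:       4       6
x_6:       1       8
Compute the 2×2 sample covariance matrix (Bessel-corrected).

Step 1 — column means:
  mean(U) = (8 + 6 + 3 + 5 + 4 + 1) / 6 = 27/6 = 4.5
  mean(V) = (5 + 1 + 5 + 4 + 6 + 8) / 6 = 29/6 = 4.8333

Step 2 — sample covariance S[i,j] = (1/(n-1)) · Σ_k (x_{k,i} - mean_i) · (x_{k,j} - mean_j), with n-1 = 5.
  S[U,U] = ((3.5)·(3.5) + (1.5)·(1.5) + (-1.5)·(-1.5) + (0.5)·(0.5) + (-0.5)·(-0.5) + (-3.5)·(-3.5)) / 5 = 29.5/5 = 5.9
  S[U,V] = ((3.5)·(0.1667) + (1.5)·(-3.8333) + (-1.5)·(0.1667) + (0.5)·(-0.8333) + (-0.5)·(1.1667) + (-3.5)·(3.1667)) / 5 = -17.5/5 = -3.5
  S[V,V] = ((0.1667)·(0.1667) + (-3.8333)·(-3.8333) + (0.1667)·(0.1667) + (-0.8333)·(-0.8333) + (1.1667)·(1.1667) + (3.1667)·(3.1667)) / 5 = 26.8333/5 = 5.3667

S is symmetric (S[j,i] = S[i,j]). Assembling:

S = [[5.9, -3.5],
 [-3.5, 5.3667]]


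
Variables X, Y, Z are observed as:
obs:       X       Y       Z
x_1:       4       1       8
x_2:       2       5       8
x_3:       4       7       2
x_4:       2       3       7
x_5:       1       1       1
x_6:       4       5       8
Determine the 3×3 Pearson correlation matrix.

Step 1 — column means:
  mean(X) = (4 + 2 + 4 + 2 + 1 + 4) / 6 = 17/6 = 2.8333
  mean(Y) = (1 + 5 + 7 + 3 + 1 + 5) / 6 = 22/6 = 3.6667
  mean(Z) = (8 + 8 + 2 + 7 + 1 + 8) / 6 = 34/6 = 5.6667

Step 2 — sample variances and covariances s[i,j] = (1/(n-1)) · Σ_k (x_{k,i} - mean_i) · (x_{k,j} - mean_j), with n-1 = 5:
  s[X,X] = ((1.1667)·(1.1667) + (-0.8333)·(-0.8333) + (1.1667)·(1.1667) + (-0.8333)·(-0.8333) + (-1.8333)·(-1.8333) + (1.1667)·(1.1667)) / 5 = 8.8333/5 = 1.7667
  s[X,Y] = ((1.1667)·(-2.6667) + (-0.8333)·(1.3333) + (1.1667)·(3.3333) + (-0.8333)·(-0.6667) + (-1.8333)·(-2.6667) + (1.1667)·(1.3333)) / 5 = 6.6667/5 = 1.3333
  s[X,Z] = ((1.1667)·(2.3333) + (-0.8333)·(2.3333) + (1.1667)·(-3.6667) + (-0.8333)·(1.3333) + (-1.8333)·(-4.6667) + (1.1667)·(2.3333)) / 5 = 6.6667/5 = 1.3333
  s[Y,Y] = ((-2.6667)·(-2.6667) + (1.3333)·(1.3333) + (3.3333)·(3.3333) + (-0.6667)·(-0.6667) + (-2.6667)·(-2.6667) + (1.3333)·(1.3333)) / 5 = 29.3333/5 = 5.8667
  s[Y,Z] = ((-2.6667)·(2.3333) + (1.3333)·(2.3333) + (3.3333)·(-3.6667) + (-0.6667)·(1.3333) + (-2.6667)·(-4.6667) + (1.3333)·(2.3333)) / 5 = -0.6667/5 = -0.1333
  s[Z,Z] = ((2.3333)·(2.3333) + (2.3333)·(2.3333) + (-3.6667)·(-3.6667) + (1.3333)·(1.3333) + (-4.6667)·(-4.6667) + (2.3333)·(2.3333)) / 5 = 53.3333/5 = 10.6667
  Sample standard deviations s_i = √(s[i,i]):
  s(X) = √(1.7667) = 1.3292
  s(Y) = √(5.8667) = 2.4221
  s(Z) = √(10.6667) = 3.266

Step 3 — r_{ij} = s_{ij} / (s_i · s_j):
  r[X,X] = 1 (diagonal).
  r[X,Y] = 1.3333 / (1.3292 · 2.4221) = 1.3333 / 3.2194 = 0.4142
  r[X,Z] = 1.3333 / (1.3292 · 3.266) = 1.3333 / 4.341 = 0.3071
  r[Y,Y] = 1 (diagonal).
  r[Y,Z] = -0.1333 / (2.4221 · 3.266) = -0.1333 / 7.9106 = -0.0169
  r[Z,Z] = 1 (diagonal).

R is symmetric with unit diagonal. Assembling:

R = [[1, 0.4142, 0.3071],
 [0.4142, 1, -0.0169],
 [0.3071, -0.0169, 1]]


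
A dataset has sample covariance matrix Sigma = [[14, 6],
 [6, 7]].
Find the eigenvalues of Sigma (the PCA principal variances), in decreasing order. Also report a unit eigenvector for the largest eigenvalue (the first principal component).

Step 1 — characteristic polynomial of 2×2 Sigma:
  det(Sigma - λI) = λ² - trace · λ + det = 0.
  trace = 14 + 7 = 21, det = 14·7 - (6)² = 62.
Step 2 — discriminant:
  Δ = trace² - 4·det = 441 - 248 = 193.
Step 3 — eigenvalues:
  λ = (trace ± √Δ)/2 = (21 ± 13.8924)/2,
  λ_1 = 17.4462,  λ_2 = 3.5538.

Step 4 — unit eigenvector for λ_1: solve (Sigma - λ_1 I)v = 0. First row:
  (14 - 17.4462)·v_x + (6)·v_y = 0, i.e. (-3.4462)·v_x + (6)·v_y = 0,
  so v ∝ (b, λ_1 - a) = (6, 3.4462) = u.
  ||u|| = √((6)² + (3.4462)²) = √(47.8764) ≈ 6.9193,
  v_1 = u/||u|| ≈ (0.8671, 0.4981) (||v_1|| = 1).

λ_1 = 17.4462,  λ_2 = 3.5538;  v_1 ≈ (0.8671, 0.4981)


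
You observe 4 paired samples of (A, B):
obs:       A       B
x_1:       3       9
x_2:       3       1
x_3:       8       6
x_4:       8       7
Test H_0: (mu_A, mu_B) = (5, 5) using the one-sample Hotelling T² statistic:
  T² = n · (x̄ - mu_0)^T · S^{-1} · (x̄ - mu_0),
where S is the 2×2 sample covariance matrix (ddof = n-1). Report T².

Step 1 — sample mean vector:
  mean(A) = (3 + 3 + 8 + 8) / 4 = 22/4 = 5.5
  mean(B) = (9 + 1 + 6 + 7) / 4 = 23/4 = 5.75
  x̄ = (5.5, 5.75),  deviation x̄ - mu_0 = (5.5, 5.75) - (5, 5) = (0.5, 0.75).

Step 2 — sample covariance matrix, S[i,j] = (1/(n-1)) · Σ_k (x_{k,i} - mean_i) · (x_{k,j} - mean_j), divisor n-1 = 3:
  S[A,A] = ((-2.5)·(-2.5) + (-2.5)·(-2.5) + (2.5)·(2.5) + (2.5)·(2.5)) / 3 = 25/3 = 8.3333
  S[A,B] = ((-2.5)·(3.25) + (-2.5)·(-4.75) + (2.5)·(0.25) + (2.5)·(1.25)) / 3 = 7.5/3 = 2.5
  S[B,B] = ((3.25)·(3.25) + (-4.75)·(-4.75) + (0.25)·(0.25) + (1.25)·(1.25)) / 3 = 34.75/3 = 11.5833
  S = [[8.3333, 2.5],
 [2.5, 11.5833]].

Step 3 — invert S. det(S) = 8.3333·11.5833 - (2.5)² = 90.2778.
  S^{-1} = (1/det) · [[d, -b], [-b, a]] = [[0.1283, -0.0277],
 [-0.0277, 0.0923]].

Step 4 — quadratic form (x̄ - mu_0)^T · S^{-1} · (x̄ - mu_0):
  S^{-1} · (x̄ - mu_0) = (0.0434, 0.0554),
  (x̄ - mu_0)^T · [...] = (0.5)·(0.0434) + (0.75)·(0.0554) = 0.0632.

Step 5 — scale by n: T² = 4 · 0.0632 = 0.2529.

T² ≈ 0.2529


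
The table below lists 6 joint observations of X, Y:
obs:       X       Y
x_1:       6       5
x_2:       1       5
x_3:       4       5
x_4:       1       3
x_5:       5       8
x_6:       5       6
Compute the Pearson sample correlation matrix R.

Step 1 — column means:
  mean(X) = (6 + 1 + 4 + 1 + 5 + 5) / 6 = 22/6 = 3.6667
  mean(Y) = (5 + 5 + 5 + 3 + 8 + 6) / 6 = 32/6 = 5.3333

Step 2 — sample variances and covariances s[i,j] = (1/(n-1)) · Σ_k (x_{k,i} - mean_i) · (x_{k,j} - mean_j), with n-1 = 5:
  s[X,X] = ((2.3333)·(2.3333) + (-2.6667)·(-2.6667) + (0.3333)·(0.3333) + (-2.6667)·(-2.6667) + (1.3333)·(1.3333) + (1.3333)·(1.3333)) / 5 = 23.3333/5 = 4.6667
  s[X,Y] = ((2.3333)·(-0.3333) + (-2.6667)·(-0.3333) + (0.3333)·(-0.3333) + (-2.6667)·(-2.3333) + (1.3333)·(2.6667) + (1.3333)·(0.6667)) / 5 = 10.6667/5 = 2.1333
  s[Y,Y] = ((-0.3333)·(-0.3333) + (-0.3333)·(-0.3333) + (-0.3333)·(-0.3333) + (-2.3333)·(-2.3333) + (2.6667)·(2.6667) + (0.6667)·(0.6667)) / 5 = 13.3333/5 = 2.6667
  Sample standard deviations s_i = √(s[i,i]):
  s(X) = √(4.6667) = 2.1602
  s(Y) = √(2.6667) = 1.633

Step 3 — r_{ij} = s_{ij} / (s_i · s_j):
  r[X,X] = 1 (diagonal).
  r[X,Y] = 2.1333 / (2.1602 · 1.633) = 2.1333 / 3.5277 = 0.6047
  r[Y,Y] = 1 (diagonal).

R is symmetric with unit diagonal. Assembling:

R = [[1, 0.6047],
 [0.6047, 1]]


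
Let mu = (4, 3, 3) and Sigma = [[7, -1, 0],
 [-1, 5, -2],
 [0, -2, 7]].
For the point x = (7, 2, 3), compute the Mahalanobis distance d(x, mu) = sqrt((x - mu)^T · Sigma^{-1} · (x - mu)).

Step 1 — centre the observation: (x - mu) = (3, -1, 0).

Step 2 — invert Sigma (cofactor / det for 3×3, or solve directly):
  Sigma^{-1} = [[0.1476, 0.0333, 0.0095],
 [0.0333, 0.2333, 0.0667],
 [0.0095, 0.0667, 0.1619]].

Step 3 — form the quadratic (x - mu)^T · Sigma^{-1} · (x - mu):
  Sigma^{-1} · (x - mu) = (0.4095, -0.1333, -0.0381).
  (x - mu)^T · [Sigma^{-1} · (x - mu)] = (3)·(0.4095) + (-1)·(-0.1333) + (0)·(-0.0381) = 1.3619.

Step 4 — take square root: d = √(1.3619) ≈ 1.167.

d(x, mu) = √(1.3619) ≈ 1.167


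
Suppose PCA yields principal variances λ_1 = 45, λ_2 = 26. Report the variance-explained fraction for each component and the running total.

Step 1 — total variance = trace(Sigma) = Σ λ_i = 45 + 26 = 71.

Step 2 — fraction explained by component i = λ_i / Σ λ:
  PC1: 45/71 = 0.6338
  PC2: 26/71 = 0.3662

Step 3 — cumulative fraction after k components = (λ_1 + ... + λ_k) / Σ λ:
  k = 1: 45/71 = 0.6338
  k = 2: (45 + 26)/71 = 71/71 = 1

Summary (fraction, with percent):

explained: PC1 0.6338 (63.38%), PC2 0.3662 (36.62%);  cumulative: 0.6338, 1


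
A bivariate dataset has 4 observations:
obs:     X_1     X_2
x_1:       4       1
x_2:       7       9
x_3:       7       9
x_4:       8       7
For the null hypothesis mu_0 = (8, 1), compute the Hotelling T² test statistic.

Step 1 — sample mean vector:
  mean(X_1) = (4 + 7 + 7 + 8) / 4 = 26/4 = 6.5
  mean(X_2) = (1 + 9 + 9 + 7) / 4 = 26/4 = 6.5
  x̄ = (6.5, 6.5),  deviation x̄ - mu_0 = (6.5, 6.5) - (8, 1) = (-1.5, 5.5).

Step 2 — sample covariance matrix, S[i,j] = (1/(n-1)) · Σ_k (x_{k,i} - mean_i) · (x_{k,j} - mean_j), divisor n-1 = 3:
  S[X_1,X_1] = ((-2.5)·(-2.5) + (0.5)·(0.5) + (0.5)·(0.5) + (1.5)·(1.5)) / 3 = 9/3 = 3
  S[X_1,X_2] = ((-2.5)·(-5.5) + (0.5)·(2.5) + (0.5)·(2.5) + (1.5)·(0.5)) / 3 = 17/3 = 5.6667
  S[X_2,X_2] = ((-5.5)·(-5.5) + (2.5)·(2.5) + (2.5)·(2.5) + (0.5)·(0.5)) / 3 = 43/3 = 14.3333
  S = [[3, 5.6667],
 [5.6667, 14.3333]].

Step 3 — invert S. det(S) = 3·14.3333 - (5.6667)² = 10.8889.
  S^{-1} = (1/det) · [[d, -b], [-b, a]] = [[1.3163, -0.5204],
 [-0.5204, 0.2755]].

Step 4 — quadratic form (x̄ - mu_0)^T · S^{-1} · (x̄ - mu_0):
  S^{-1} · (x̄ - mu_0) = (-4.8367, 2.2959),
  (x̄ - mu_0)^T · [...] = (-1.5)·(-4.8367) + (5.5)·(2.2959) = 19.8827.

Step 5 — scale by n: T² = 4 · 19.8827 = 79.5306.

T² ≈ 79.5306


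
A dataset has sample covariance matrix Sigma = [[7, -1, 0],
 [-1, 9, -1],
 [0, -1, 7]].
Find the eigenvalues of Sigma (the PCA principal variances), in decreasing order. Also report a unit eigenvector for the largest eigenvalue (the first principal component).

Step 1 — characteristic polynomial p(λ) = det(λI - Sigma) = λ³ - tr·λ² + c_1·λ - det, where tr = trace, c_1 = sum of the principal 2×2 minors, det = det(Sigma):
  tr = 7 + 9 + 7 = 23,
  c_1 = (7·9 - (-1)²) + (7·7 - (0)²) + (9·7 - (-1)²) = 62 + 49 + 62 = 173,
  det = 7·(9·7 - (-1)²) - (-1)·((-1)·7 - (-1)·(0)) + (0)·((-1)·(-1) - 9·(0)) = 7·(62) - (-1)·(-7) + (0)·(1) = 427.
  So p(λ) = λ³ - 23λ² + 173λ - 427.
Step 2 — look for an integer root (rational root theorem: any rational root is an integer divisor of 427). Testing λ = 7:
  p(7) = 343 - 1127 + 1211 - 427 = 0  ✓
  Dividing out (λ - 7): p(λ) = (λ - 7)(λ² - 16λ + 61).
Step 3 — remaining eigenvalues from the quadratic λ² - 16λ + 61 = 0:
  Δ = 16² - 4·61 = 256 - 244 = 12,  λ = (16 ± √12)/2 = (16 ± 3.4641)/2 ≈ 9.7321 or 6.2679.
  Sorted: λ_1 = 9.7321,  λ_2 = 7,  λ_3 = 6.2679  (check: sum = 23 = tr ✓).

Step 4 — unit eigenvector for λ_1 ≈ 9.7321: v spans the null space of (Sigma - λ_1 I), whose rows are
  r_1 = (-2.7321, -1, 0),  r_2 = (-1, -0.7321, -1),  r_3 = (0, -1, -2.7321).
  v is orthogonal to every row, so take v ∝ r_1 × r_2 = ((-1)·(-1) - (0)·(-0.7321), (0)·(-1) - (-2.7321)·(-1), (-2.7321)·(-0.7321) - (-1)·(-1)) ≈ (1, -2.7321, 1).
  Let u = (1, -2.7321, 1).
  ||u|| = √((1)² + (-2.7321)² + (1)²) = √(9.4641) ≈ 3.0764,  v_1 = u/||u|| ≈ (0.3251, -0.8881, 0.3251) (||v_1|| = 1).

λ_1 = 9.7321,  λ_2 = 7,  λ_3 = 6.2679;  v_1 ≈ (0.3251, -0.8881, 0.3251)


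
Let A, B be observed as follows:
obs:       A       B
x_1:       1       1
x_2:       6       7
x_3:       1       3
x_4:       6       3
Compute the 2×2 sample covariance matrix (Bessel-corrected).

Step 1 — column means:
  mean(A) = (1 + 6 + 1 + 6) / 4 = 14/4 = 3.5
  mean(B) = (1 + 7 + 3 + 3) / 4 = 14/4 = 3.5

Step 2 — sample covariance S[i,j] = (1/(n-1)) · Σ_k (x_{k,i} - mean_i) · (x_{k,j} - mean_j), with n-1 = 3.
  S[A,A] = ((-2.5)·(-2.5) + (2.5)·(2.5) + (-2.5)·(-2.5) + (2.5)·(2.5)) / 3 = 25/3 = 8.3333
  S[A,B] = ((-2.5)·(-2.5) + (2.5)·(3.5) + (-2.5)·(-0.5) + (2.5)·(-0.5)) / 3 = 15/3 = 5
  S[B,B] = ((-2.5)·(-2.5) + (3.5)·(3.5) + (-0.5)·(-0.5) + (-0.5)·(-0.5)) / 3 = 19/3 = 6.3333

S is symmetric (S[j,i] = S[i,j]). Assembling:

S = [[8.3333, 5],
 [5, 6.3333]]


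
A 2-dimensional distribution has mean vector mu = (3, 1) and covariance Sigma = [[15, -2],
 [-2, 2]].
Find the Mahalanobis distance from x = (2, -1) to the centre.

Step 1 — centre the observation: (x - mu) = (-1, -2).

Step 2 — invert Sigma. det(Sigma) = 15·2 - (-2)² = 26.
  Sigma^{-1} = (1/det) · [[d, -b], [-b, a]] = [[0.0769, 0.0769],
 [0.0769, 0.5769]].

Step 3 — form the quadratic (x - mu)^T · Sigma^{-1} · (x - mu):
  Sigma^{-1} · (x - mu) = (-0.2308, -1.2308).
  (x - mu)^T · [Sigma^{-1} · (x - mu)] = (-1)·(-0.2308) + (-2)·(-1.2308) = 2.6923.

Step 4 — take square root: d = √(2.6923) ≈ 1.6408.

d(x, mu) = √(2.6923) ≈ 1.6408


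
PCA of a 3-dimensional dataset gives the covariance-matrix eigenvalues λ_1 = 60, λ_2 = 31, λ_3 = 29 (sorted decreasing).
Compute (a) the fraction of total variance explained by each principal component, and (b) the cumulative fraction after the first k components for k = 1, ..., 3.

Step 1 — total variance = trace(Sigma) = Σ λ_i = 60 + 31 + 29 = 120.

Step 2 — fraction explained by component i = λ_i / Σ λ:
  PC1: 60/120 = 0.5
  PC2: 31/120 = 0.2583
  PC3: 29/120 = 0.2417

Step 3 — cumulative fraction after k components = (λ_1 + ... + λ_k) / Σ λ:
  k = 1: 60/120 = 0.5
  k = 2: (60 + 31)/120 = 91/120 = 0.7583
  k = 3: (60 + 31 + 29)/120 = 120/120 = 1

Summary (fraction, with percent):

explained: PC1 0.5 (50%), PC2 0.2583 (25.83%), PC3 0.2417 (24.17%);  cumulative: 0.5, 0.7583, 1


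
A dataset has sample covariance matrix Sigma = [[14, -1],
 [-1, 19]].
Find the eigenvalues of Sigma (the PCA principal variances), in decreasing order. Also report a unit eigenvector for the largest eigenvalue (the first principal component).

Step 1 — characteristic polynomial of 2×2 Sigma:
  det(Sigma - λI) = λ² - trace · λ + det = 0.
  trace = 14 + 19 = 33, det = 14·19 - (-1)² = 265.
Step 2 — discriminant:
  Δ = trace² - 4·det = 1089 - 1060 = 29.
Step 3 — eigenvalues:
  λ = (trace ± √Δ)/2 = (33 ± 5.3852)/2,
  λ_1 = 19.1926,  λ_2 = 13.8074.

Step 4 — unit eigenvector for λ_1: solve (Sigma - λ_1 I)v = 0. First row:
  (14 - 19.1926)·v_x + (-1)·v_y = 0, i.e. (-5.1926)·v_x + (-1)·v_y = 0,
  so v ∝ (b, λ_1 - a) = (-1, 5.1926); multiply by -1 so the first entry is positive: u = (1, -5.1926).
  ||u|| = √((1)² + (-5.1926)²) = √(27.9629) ≈ 5.288,
  v_1 = u/||u|| ≈ (0.1891, -0.982) (||v_1|| = 1).

λ_1 = 19.1926,  λ_2 = 13.8074;  v_1 ≈ (0.1891, -0.982)


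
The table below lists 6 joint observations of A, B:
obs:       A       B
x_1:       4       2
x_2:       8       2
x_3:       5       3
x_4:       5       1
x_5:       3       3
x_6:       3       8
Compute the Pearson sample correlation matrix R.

Step 1 — column means:
  mean(A) = (4 + 8 + 5 + 5 + 3 + 3) / 6 = 28/6 = 4.6667
  mean(B) = (2 + 2 + 3 + 1 + 3 + 8) / 6 = 19/6 = 3.1667

Step 2 — sample variances and covariances s[i,j] = (1/(n-1)) · Σ_k (x_{k,i} - mean_i) · (x_{k,j} - mean_j), with n-1 = 5:
  s[A,A] = ((-0.6667)·(-0.6667) + (3.3333)·(3.3333) + (0.3333)·(0.3333) + (0.3333)·(0.3333) + (-1.6667)·(-1.6667) + (-1.6667)·(-1.6667)) / 5 = 17.3333/5 = 3.4667
  s[A,B] = ((-0.6667)·(-1.1667) + (3.3333)·(-1.1667) + (0.3333)·(-0.1667) + (0.3333)·(-2.1667) + (-1.6667)·(-0.1667) + (-1.6667)·(4.8333)) / 5 = -11.6667/5 = -2.3333
  s[B,B] = ((-1.1667)·(-1.1667) + (-1.1667)·(-1.1667) + (-0.1667)·(-0.1667) + (-2.1667)·(-2.1667) + (-0.1667)·(-0.1667) + (4.8333)·(4.8333)) / 5 = 30.8333/5 = 6.1667
  Sample standard deviations s_i = √(s[i,i]):
  s(A) = √(3.4667) = 1.8619
  s(B) = √(6.1667) = 2.4833

Step 3 — r_{ij} = s_{ij} / (s_i · s_j):
  r[A,A] = 1 (diagonal).
  r[A,B] = -2.3333 / (1.8619 · 2.4833) = -2.3333 / 4.6236 = -0.5047
  r[B,B] = 1 (diagonal).

R is symmetric with unit diagonal. Assembling:

R = [[1, -0.5047],
 [-0.5047, 1]]


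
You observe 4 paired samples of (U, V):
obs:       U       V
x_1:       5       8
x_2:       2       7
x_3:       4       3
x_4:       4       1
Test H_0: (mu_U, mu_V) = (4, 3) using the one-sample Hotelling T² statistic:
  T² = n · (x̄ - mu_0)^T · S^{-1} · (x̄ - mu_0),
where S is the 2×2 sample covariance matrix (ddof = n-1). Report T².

Step 1 — sample mean vector:
  mean(U) = (5 + 2 + 4 + 4) / 4 = 15/4 = 3.75
  mean(V) = (8 + 7 + 3 + 1) / 4 = 19/4 = 4.75
  x̄ = (3.75, 4.75),  deviation x̄ - mu_0 = (3.75, 4.75) - (4, 3) = (-0.25, 1.75).

Step 2 — sample covariance matrix, S[i,j] = (1/(n-1)) · Σ_k (x_{k,i} - mean_i) · (x_{k,j} - mean_j), divisor n-1 = 3:
  S[U,U] = ((1.25)·(1.25) + (-1.75)·(-1.75) + (0.25)·(0.25) + (0.25)·(0.25)) / 3 = 4.75/3 = 1.5833
  S[U,V] = ((1.25)·(3.25) + (-1.75)·(2.25) + (0.25)·(-1.75) + (0.25)·(-3.75)) / 3 = -1.25/3 = -0.4167
  S[V,V] = ((3.25)·(3.25) + (2.25)·(2.25) + (-1.75)·(-1.75) + (-3.75)·(-3.75)) / 3 = 32.75/3 = 10.9167
  S = [[1.5833, -0.4167],
 [-0.4167, 10.9167]].

Step 3 — invert S. det(S) = 1.5833·10.9167 - (-0.4167)² = 17.1111.
  S^{-1} = (1/det) · [[d, -b], [-b, a]] = [[0.638, 0.0244],
 [0.0244, 0.0925]].

Step 4 — quadratic form (x̄ - mu_0)^T · S^{-1} · (x̄ - mu_0):
  S^{-1} · (x̄ - mu_0) = (-0.1169, 0.1558),
  (x̄ - mu_0)^T · [...] = (-0.25)·(-0.1169) + (1.75)·(0.1558) = 0.3019.

Step 5 — scale by n: T² = 4 · 0.3019 = 1.2078.

T² ≈ 1.2078


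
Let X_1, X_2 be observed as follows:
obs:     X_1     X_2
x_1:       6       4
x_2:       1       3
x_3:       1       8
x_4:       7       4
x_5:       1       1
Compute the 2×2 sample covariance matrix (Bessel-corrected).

Step 1 — column means:
  mean(X_1) = (6 + 1 + 1 + 7 + 1) / 5 = 16/5 = 3.2
  mean(X_2) = (4 + 3 + 8 + 4 + 1) / 5 = 20/5 = 4

Step 2 — sample covariance S[i,j] = (1/(n-1)) · Σ_k (x_{k,i} - mean_i) · (x_{k,j} - mean_j), with n-1 = 4.
  S[X_1,X_1] = ((2.8)·(2.8) + (-2.2)·(-2.2) + (-2.2)·(-2.2) + (3.8)·(3.8) + (-2.2)·(-2.2)) / 4 = 36.8/4 = 9.2
  S[X_1,X_2] = ((2.8)·(0) + (-2.2)·(-1) + (-2.2)·(4) + (3.8)·(0) + (-2.2)·(-3)) / 4 = 0/4 = 0
  S[X_2,X_2] = ((0)·(0) + (-1)·(-1) + (4)·(4) + (0)·(0) + (-3)·(-3)) / 4 = 26/4 = 6.5

S is symmetric (S[j,i] = S[i,j]). Assembling:

S = [[9.2, 0],
 [0, 6.5]]


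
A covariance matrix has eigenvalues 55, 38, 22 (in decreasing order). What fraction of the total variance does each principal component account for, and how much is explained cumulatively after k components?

Step 1 — total variance = trace(Sigma) = Σ λ_i = 55 + 38 + 22 = 115.

Step 2 — fraction explained by component i = λ_i / Σ λ:
  PC1: 55/115 = 0.4783
  PC2: 38/115 = 0.3304
  PC3: 22/115 = 0.1913

Step 3 — cumulative fraction after k components = (λ_1 + ... + λ_k) / Σ λ:
  k = 1: 55/115 = 0.4783
  k = 2: (55 + 38)/115 = 93/115 = 0.8087
  k = 3: (55 + 38 + 22)/115 = 115/115 = 1

Summary (fraction, with percent):

explained: PC1 0.4783 (47.83%), PC2 0.3304 (33.04%), PC3 0.1913 (19.13%);  cumulative: 0.4783, 0.8087, 1


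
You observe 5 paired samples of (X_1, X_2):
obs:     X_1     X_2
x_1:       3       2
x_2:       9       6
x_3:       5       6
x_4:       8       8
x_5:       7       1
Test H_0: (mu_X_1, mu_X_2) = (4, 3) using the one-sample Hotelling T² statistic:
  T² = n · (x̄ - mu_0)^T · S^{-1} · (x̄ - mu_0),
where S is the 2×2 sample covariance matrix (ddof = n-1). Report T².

Step 1 — sample mean vector:
  mean(X_1) = (3 + 9 + 5 + 8 + 7) / 5 = 32/5 = 6.4
  mean(X_2) = (2 + 6 + 6 + 8 + 1) / 5 = 23/5 = 4.6
  x̄ = (6.4, 4.6),  deviation x̄ - mu_0 = (6.4, 4.6) - (4, 3) = (2.4, 1.6).

Step 2 — sample covariance matrix, S[i,j] = (1/(n-1)) · Σ_k (x_{k,i} - mean_i) · (x_{k,j} - mean_j), divisor n-1 = 4:
  S[X_1,X_1] = ((-3.4)·(-3.4) + (2.6)·(2.6) + (-1.4)·(-1.4) + (1.6)·(1.6) + (0.6)·(0.6)) / 4 = 23.2/4 = 5.8
  S[X_1,X_2] = ((-3.4)·(-2.6) + (2.6)·(1.4) + (-1.4)·(1.4) + (1.6)·(3.4) + (0.6)·(-3.6)) / 4 = 13.8/4 = 3.45
  S[X_2,X_2] = ((-2.6)·(-2.6) + (1.4)·(1.4) + (1.4)·(1.4) + (3.4)·(3.4) + (-3.6)·(-3.6)) / 4 = 35.2/4 = 8.8
  S = [[5.8, 3.45],
 [3.45, 8.8]].

Step 3 — invert S. det(S) = 5.8·8.8 - (3.45)² = 39.1375.
  S^{-1} = (1/det) · [[d, -b], [-b, a]] = [[0.2248, -0.0882],
 [-0.0882, 0.1482]].

Step 4 — quadratic form (x̄ - mu_0)^T · S^{-1} · (x̄ - mu_0):
  S^{-1} · (x̄ - mu_0) = (0.3986, 0.0256),
  (x̄ - mu_0)^T · [...] = (2.4)·(0.3986) + (1.6)·(0.0256) = 0.9975.

Step 5 — scale by n: T² = 5 · 0.9975 = 4.9875.

T² ≈ 4.9875


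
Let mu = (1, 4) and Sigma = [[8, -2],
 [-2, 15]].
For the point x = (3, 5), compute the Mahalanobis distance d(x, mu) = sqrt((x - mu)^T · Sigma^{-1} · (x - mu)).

Step 1 — centre the observation: (x - mu) = (2, 1).

Step 2 — invert Sigma. det(Sigma) = 8·15 - (-2)² = 116.
  Sigma^{-1} = (1/det) · [[d, -b], [-b, a]] = [[0.1293, 0.0172],
 [0.0172, 0.069]].

Step 3 — form the quadratic (x - mu)^T · Sigma^{-1} · (x - mu):
  Sigma^{-1} · (x - mu) = (0.2759, 0.1034).
  (x - mu)^T · [Sigma^{-1} · (x - mu)] = (2)·(0.2759) + (1)·(0.1034) = 0.6552.

Step 4 — take square root: d = √(0.6552) ≈ 0.8094.

d(x, mu) = √(0.6552) ≈ 0.8094


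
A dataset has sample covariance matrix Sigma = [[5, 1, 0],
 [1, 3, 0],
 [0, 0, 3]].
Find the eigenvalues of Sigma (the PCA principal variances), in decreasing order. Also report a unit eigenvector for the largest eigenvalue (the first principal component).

Step 1 — characteristic polynomial p(λ) = det(λI - Sigma) = λ³ - tr·λ² + c_1·λ - det, where tr = trace, c_1 = sum of the principal 2×2 minors, det = det(Sigma):
  tr = 5 + 3 + 3 = 11,
  c_1 = (5·3 - (1)²) + (5·3 - (0)²) + (3·3 - (0)²) = 14 + 15 + 9 = 38,
  det = 5·(3·3 - (0)²) - (1)·((1)·3 - (0)·(0)) + (0)·((1)·(0) - 3·(0)) = 5·(9) - (1)·(3) + (0)·(0) = 42.
  So p(λ) = λ³ - 11λ² + 38λ - 42.
Step 2 — look for an integer root (rational root theorem: any rational root is an integer divisor of 42). Testing λ = 3:
  p(3) = 27 - 99 + 114 - 42 = 0  ✓
  Dividing out (λ - 3): p(λ) = (λ - 3)(λ² - 8λ + 14).
Step 3 — remaining eigenvalues from the quadratic λ² - 8λ + 14 = 0:
  Δ = 8² - 4·14 = 64 - 56 = 8,  λ = (8 ± √8)/2 = (8 ± 2.8284)/2 ≈ 5.4142 or 2.5858.
  Sorted: λ_1 = 5.4142,  λ_2 = 3,  λ_3 = 2.5858  (check: sum = 11 = tr ✓).

Step 4 — unit eigenvector for λ_1 ≈ 5.4142: v spans the null space of (Sigma - λ_1 I), whose rows are
  r_1 = (-0.4142, 1, 0),  r_2 = (1, -2.4142, 0),  r_3 = (0, 0, -2.4142).
  v is orthogonal to every row, so take v ∝ r_1 × r_3 = ((1)·(-2.4142) - (0)·(0), (0)·(0) - (-0.4142)·(-2.4142), (-0.4142)·(0) - (1)·(0)) ≈ (-2.4142, -1, 0).
  Rescale (multiply by -1 so the first nonzero entry is positive): u = (2.4142, 1, 0).
  ||u|| = √((2.4142)² + (1)² + (0)²) = √(6.8284) ≈ 2.6131,  v_1 = u/||u|| ≈ (0.9239, 0.3827, 0) (||v_1|| = 1).

λ_1 = 5.4142,  λ_2 = 3,  λ_3 = 2.5858;  v_1 ≈ (0.9239, 0.3827, 0)


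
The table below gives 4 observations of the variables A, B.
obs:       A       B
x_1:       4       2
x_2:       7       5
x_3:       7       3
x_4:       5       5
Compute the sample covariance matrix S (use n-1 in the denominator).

Step 1 — column means:
  mean(A) = (4 + 7 + 7 + 5) / 4 = 23/4 = 5.75
  mean(B) = (2 + 5 + 3 + 5) / 4 = 15/4 = 3.75

Step 2 — sample covariance S[i,j] = (1/(n-1)) · Σ_k (x_{k,i} - mean_i) · (x_{k,j} - mean_j), with n-1 = 3.
  S[A,A] = ((-1.75)·(-1.75) + (1.25)·(1.25) + (1.25)·(1.25) + (-0.75)·(-0.75)) / 3 = 6.75/3 = 2.25
  S[A,B] = ((-1.75)·(-1.75) + (1.25)·(1.25) + (1.25)·(-0.75) + (-0.75)·(1.25)) / 3 = 2.75/3 = 0.9167
  S[B,B] = ((-1.75)·(-1.75) + (1.25)·(1.25) + (-0.75)·(-0.75) + (1.25)·(1.25)) / 3 = 6.75/3 = 2.25

S is symmetric (S[j,i] = S[i,j]). Assembling:

S = [[2.25, 0.9167],
 [0.9167, 2.25]]


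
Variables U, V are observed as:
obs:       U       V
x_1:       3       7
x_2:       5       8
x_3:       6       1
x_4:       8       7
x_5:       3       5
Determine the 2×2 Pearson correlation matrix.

Step 1 — column means:
  mean(U) = (3 + 5 + 6 + 8 + 3) / 5 = 25/5 = 5
  mean(V) = (7 + 8 + 1 + 7 + 5) / 5 = 28/5 = 5.6

Step 2 — sample variances and covariances s[i,j] = (1/(n-1)) · Σ_k (x_{k,i} - mean_i) · (x_{k,j} - mean_j), with n-1 = 4:
  s[U,U] = ((-2)·(-2) + (0)·(0) + (1)·(1) + (3)·(3) + (-2)·(-2)) / 4 = 18/4 = 4.5
  s[U,V] = ((-2)·(1.4) + (0)·(2.4) + (1)·(-4.6) + (3)·(1.4) + (-2)·(-0.6)) / 4 = -2/4 = -0.5
  s[V,V] = ((1.4)·(1.4) + (2.4)·(2.4) + (-4.6)·(-4.6) + (1.4)·(1.4) + (-0.6)·(-0.6)) / 4 = 31.2/4 = 7.8
  Sample standard deviations s_i = √(s[i,i]):
  s(U) = √(4.5) = 2.1213
  s(V) = √(7.8) = 2.7928

Step 3 — r_{ij} = s_{ij} / (s_i · s_j):
  r[U,U] = 1 (diagonal).
  r[U,V] = -0.5 / (2.1213 · 2.7928) = -0.5 / 5.9245 = -0.0844
  r[V,V] = 1 (diagonal).

R is symmetric with unit diagonal. Assembling:

R = [[1, -0.0844],
 [-0.0844, 1]]


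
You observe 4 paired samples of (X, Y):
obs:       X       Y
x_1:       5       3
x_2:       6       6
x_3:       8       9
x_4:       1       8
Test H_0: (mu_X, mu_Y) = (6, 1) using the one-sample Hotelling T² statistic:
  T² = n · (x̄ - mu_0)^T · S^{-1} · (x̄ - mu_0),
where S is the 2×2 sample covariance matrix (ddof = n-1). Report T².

Step 1 — sample mean vector:
  mean(X) = (5 + 6 + 8 + 1) / 4 = 20/4 = 5
  mean(Y) = (3 + 6 + 9 + 8) / 4 = 26/4 = 6.5
  x̄ = (5, 6.5),  deviation x̄ - mu_0 = (5, 6.5) - (6, 1) = (-1, 5.5).

Step 2 — sample covariance matrix, S[i,j] = (1/(n-1)) · Σ_k (x_{k,i} - mean_i) · (x_{k,j} - mean_j), divisor n-1 = 3:
  S[X,X] = ((0)·(0) + (1)·(1) + (3)·(3) + (-4)·(-4)) / 3 = 26/3 = 8.6667
  S[X,Y] = ((0)·(-3.5) + (1)·(-0.5) + (3)·(2.5) + (-4)·(1.5)) / 3 = 1/3 = 0.3333
  S[Y,Y] = ((-3.5)·(-3.5) + (-0.5)·(-0.5) + (2.5)·(2.5) + (1.5)·(1.5)) / 3 = 21/3 = 7
  S = [[8.6667, 0.3333],
 [0.3333, 7]].

Step 3 — invert S. det(S) = 8.6667·7 - (0.3333)² = 60.5556.
  S^{-1} = (1/det) · [[d, -b], [-b, a]] = [[0.1156, -0.0055],
 [-0.0055, 0.1431]].

Step 4 — quadratic form (x̄ - mu_0)^T · S^{-1} · (x̄ - mu_0):
  S^{-1} · (x̄ - mu_0) = (-0.1459, 0.7927),
  (x̄ - mu_0)^T · [...] = (-1)·(-0.1459) + (5.5)·(0.7927) = 4.5055.

Step 5 — scale by n: T² = 4 · 4.5055 = 18.022.

T² ≈ 18.022


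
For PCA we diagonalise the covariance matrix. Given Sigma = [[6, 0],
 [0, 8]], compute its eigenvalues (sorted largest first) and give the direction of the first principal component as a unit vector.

Step 1 — characteristic polynomial of 2×2 Sigma:
  det(Sigma - λI) = λ² - trace · λ + det = 0.
  trace = 6 + 8 = 14, det = 6·8 - (0)² = 48.
Step 2 — discriminant:
  Δ = trace² - 4·det = 196 - 192 = 4.
Step 3 — eigenvalues:
  λ = (trace ± √Δ)/2 = (14 ± 2)/2,
  λ_1 = 8,  λ_2 = 6.

Step 4 — unit eigenvector for λ_1: Sigma is diagonal, so its eigenvectors are the coordinate axes. λ_1 = 8 is the diagonal entry on the second coordinate axis, hence
  v_1 = (0, 1) (||v_1|| = 1).

λ_1 = 8,  λ_2 = 6;  v_1 ≈ (0, 1)


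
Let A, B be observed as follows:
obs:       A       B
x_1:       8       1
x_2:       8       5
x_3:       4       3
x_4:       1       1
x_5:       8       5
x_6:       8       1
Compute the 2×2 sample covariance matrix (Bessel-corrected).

Step 1 — column means:
  mean(A) = (8 + 8 + 4 + 1 + 8 + 8) / 6 = 37/6 = 6.1667
  mean(B) = (1 + 5 + 3 + 1 + 5 + 1) / 6 = 16/6 = 2.6667

Step 2 — sample covariance S[i,j] = (1/(n-1)) · Σ_k (x_{k,i} - mean_i) · (x_{k,j} - mean_j), with n-1 = 5.
  S[A,A] = ((1.8333)·(1.8333) + (1.8333)·(1.8333) + (-2.1667)·(-2.1667) + (-5.1667)·(-5.1667) + (1.8333)·(1.8333) + (1.8333)·(1.8333)) / 5 = 44.8333/5 = 8.9667
  S[A,B] = ((1.8333)·(-1.6667) + (1.8333)·(2.3333) + (-2.1667)·(0.3333) + (-5.1667)·(-1.6667) + (1.8333)·(2.3333) + (1.8333)·(-1.6667)) / 5 = 10.3333/5 = 2.0667
  S[B,B] = ((-1.6667)·(-1.6667) + (2.3333)·(2.3333) + (0.3333)·(0.3333) + (-1.6667)·(-1.6667) + (2.3333)·(2.3333) + (-1.6667)·(-1.6667)) / 5 = 19.3333/5 = 3.8667

S is symmetric (S[j,i] = S[i,j]). Assembling:

S = [[8.9667, 2.0667],
 [2.0667, 3.8667]]


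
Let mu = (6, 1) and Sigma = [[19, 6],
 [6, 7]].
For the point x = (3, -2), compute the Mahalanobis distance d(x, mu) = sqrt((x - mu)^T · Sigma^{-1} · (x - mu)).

Step 1 — centre the observation: (x - mu) = (-3, -3).

Step 2 — invert Sigma. det(Sigma) = 19·7 - (6)² = 97.
  Sigma^{-1} = (1/det) · [[d, -b], [-b, a]] = [[0.0722, -0.0619],
 [-0.0619, 0.1959]].

Step 3 — form the quadratic (x - mu)^T · Sigma^{-1} · (x - mu):
  Sigma^{-1} · (x - mu) = (-0.0309, -0.4021).
  (x - mu)^T · [Sigma^{-1} · (x - mu)] = (-3)·(-0.0309) + (-3)·(-0.4021) = 1.299.

Step 4 — take square root: d = √(1.299) ≈ 1.1397.

d(x, mu) = √(1.299) ≈ 1.1397


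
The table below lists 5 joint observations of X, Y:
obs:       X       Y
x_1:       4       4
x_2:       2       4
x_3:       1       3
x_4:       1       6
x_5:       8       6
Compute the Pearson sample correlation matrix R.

Step 1 — column means:
  mean(X) = (4 + 2 + 1 + 1 + 8) / 5 = 16/5 = 3.2
  mean(Y) = (4 + 4 + 3 + 6 + 6) / 5 = 23/5 = 4.6

Step 2 — sample variances and covariances s[i,j] = (1/(n-1)) · Σ_k (x_{k,i} - mean_i) · (x_{k,j} - mean_j), with n-1 = 4:
  s[X,X] = ((0.8)·(0.8) + (-1.2)·(-1.2) + (-2.2)·(-2.2) + (-2.2)·(-2.2) + (4.8)·(4.8)) / 4 = 34.8/4 = 8.7
  s[X,Y] = ((0.8)·(-0.6) + (-1.2)·(-0.6) + (-2.2)·(-1.6) + (-2.2)·(1.4) + (4.8)·(1.4)) / 4 = 7.4/4 = 1.85
  s[Y,Y] = ((-0.6)·(-0.6) + (-0.6)·(-0.6) + (-1.6)·(-1.6) + (1.4)·(1.4) + (1.4)·(1.4)) / 4 = 7.2/4 = 1.8
  Sample standard deviations s_i = √(s[i,i]):
  s(X) = √(8.7) = 2.9496
  s(Y) = √(1.8) = 1.3416

Step 3 — r_{ij} = s_{ij} / (s_i · s_j):
  r[X,X] = 1 (diagonal).
  r[X,Y] = 1.85 / (2.9496 · 1.3416) = 1.85 / 3.9573 = 0.4675
  r[Y,Y] = 1 (diagonal).

R is symmetric with unit diagonal. Assembling:

R = [[1, 0.4675],
 [0.4675, 1]]


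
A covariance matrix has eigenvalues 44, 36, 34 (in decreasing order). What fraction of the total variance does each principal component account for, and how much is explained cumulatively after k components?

Step 1 — total variance = trace(Sigma) = Σ λ_i = 44 + 36 + 34 = 114.

Step 2 — fraction explained by component i = λ_i / Σ λ:
  PC1: 44/114 = 0.386
  PC2: 36/114 = 0.3158
  PC3: 34/114 = 0.2982

Step 3 — cumulative fraction after k components = (λ_1 + ... + λ_k) / Σ λ:
  k = 1: 44/114 = 0.386
  k = 2: (44 + 36)/114 = 80/114 = 0.7018
  k = 3: (44 + 36 + 34)/114 = 114/114 = 1

Summary (fraction, with percent):

explained: PC1 0.386 (38.6%), PC2 0.3158 (31.58%), PC3 0.2982 (29.82%);  cumulative: 0.386, 0.7018, 1


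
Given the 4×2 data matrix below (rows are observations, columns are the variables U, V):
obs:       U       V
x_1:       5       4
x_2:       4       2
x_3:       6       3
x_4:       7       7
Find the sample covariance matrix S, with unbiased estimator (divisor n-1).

Step 1 — column means:
  mean(U) = (5 + 4 + 6 + 7) / 4 = 22/4 = 5.5
  mean(V) = (4 + 2 + 3 + 7) / 4 = 16/4 = 4

Step 2 — sample covariance S[i,j] = (1/(n-1)) · Σ_k (x_{k,i} - mean_i) · (x_{k,j} - mean_j), with n-1 = 3.
  S[U,U] = ((-0.5)·(-0.5) + (-1.5)·(-1.5) + (0.5)·(0.5) + (1.5)·(1.5)) / 3 = 5/3 = 1.6667
  S[U,V] = ((-0.5)·(0) + (-1.5)·(-2) + (0.5)·(-1) + (1.5)·(3)) / 3 = 7/3 = 2.3333
  S[V,V] = ((0)·(0) + (-2)·(-2) + (-1)·(-1) + (3)·(3)) / 3 = 14/3 = 4.6667

S is symmetric (S[j,i] = S[i,j]). Assembling:

S = [[1.6667, 2.3333],
 [2.3333, 4.6667]]


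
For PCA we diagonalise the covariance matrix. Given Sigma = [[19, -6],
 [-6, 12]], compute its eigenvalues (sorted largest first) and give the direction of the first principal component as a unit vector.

Step 1 — characteristic polynomial of 2×2 Sigma:
  det(Sigma - λI) = λ² - trace · λ + det = 0.
  trace = 19 + 12 = 31, det = 19·12 - (-6)² = 192.
Step 2 — discriminant:
  Δ = trace² - 4·det = 961 - 768 = 193.
Step 3 — eigenvalues:
  λ = (trace ± √Δ)/2 = (31 ± 13.8924)/2,
  λ_1 = 22.4462,  λ_2 = 8.5538.

Step 4 — unit eigenvector for λ_1: solve (Sigma - λ_1 I)v = 0. First row:
  (19 - 22.4462)·v_x + (-6)·v_y = 0, i.e. (-3.4462)·v_x + (-6)·v_y = 0,
  so v ∝ (b, λ_1 - a) = (-6, 3.4462); multiply by -1 so the first entry is positive: u = (6, -3.4462).
  ||u|| = √((6)² + (-3.4462)²) = √(47.8764) ≈ 6.9193,
  v_1 = u/||u|| ≈ (0.8671, -0.4981) (||v_1|| = 1).

λ_1 = 22.4462,  λ_2 = 8.5538;  v_1 ≈ (0.8671, -0.4981)
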